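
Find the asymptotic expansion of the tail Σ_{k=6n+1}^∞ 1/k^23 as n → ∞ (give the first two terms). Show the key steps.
Σ_{k>6n} 1/k^23 = 1/(22 · (6n)^22) − 1/(2 · (6n)^23) + O(1/(6n)^24)

Compare to the integral: ∫_{6n}^∞ x^(−23) dx = [−x^(−22)/22]_{6n}^∞ = 1/((23−1)·(6n)^22). The Euler-Maclaurin correction adds −f(6n)/2 = −1/(2·(6n)^23). Euler-Maclaurin then gives
  Σ_{k>6n} 1/k^23 = ∫_{6n}^∞ dx/x^23 − 1/(2·(6n)^23) + O(1/(6n)^24).
(Equivalently this is ζ(23) − Σ_{k≤6n} 1/k^23.)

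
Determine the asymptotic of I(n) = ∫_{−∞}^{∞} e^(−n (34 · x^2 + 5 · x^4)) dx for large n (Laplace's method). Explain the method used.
I(n) ~ sqrt(π/(34n))

φ(x) = 34 · x^2 + 5 · x^4 has its unique global minimum at x* = 0 (since φ'(x) = 68x + 20x^3 = 0 only at x = 0 for real x with both coefficients positive, and φ → ∞ as |x| → ∞). At x* = 0, φ(0) = 0 and φ''(0) = 68. Laplace's method then gives
  I(n) ~ sqrt(2π / (n · φ''(0))) · e^(−n φ(0)) = sqrt(2π / (68n)) = sqrt(π/(34n)).
The 5 · x^4 term contributes only at subleading order (an O(1/n) relative correction).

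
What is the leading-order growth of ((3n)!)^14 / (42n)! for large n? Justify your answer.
((3n)!)^14/(42n)! ~ ((2π·3n)^(13/2) / sqrt(14)) · 14^(−14·3n)  →  0

Write N = 3n. Stirling: N! ~ sqrt(2π N)(N/e)^N and (14N)! ~ sqrt(2π·14N)·(14N/e)^(14N).
  (N!)^14/(14N)! ~ (2π N)^(14/2) (N/e)^(14N) / [sqrt(2π·14N) (14N/e)^(14N)]
     = (2π N)^(14/2) / sqrt(2π·14N) · (N/(14N))^(14N)
     = (2π N)^((14−1)/2) / sqrt(14) · 14^(−14N).
Since 14^14 > 1, the factor 14^(−14N) decays exponentially, so the ratio → 0. Substituting N = 3n gives the stated form.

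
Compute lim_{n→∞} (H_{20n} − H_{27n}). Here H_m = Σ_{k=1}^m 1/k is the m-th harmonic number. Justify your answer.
lim = ln(20/27)

Euler-Maclaurin gives H_m = ln m + γ + 1/(2m) + O(1/m^2). The γ and O(1/m) terms cancel in the difference:
  H_{20n} − H_{27n} = ln(20n) − ln(27n) + O(1/n) = ln(20/27) + O(1/n).
Hence the limit is ln(20/27).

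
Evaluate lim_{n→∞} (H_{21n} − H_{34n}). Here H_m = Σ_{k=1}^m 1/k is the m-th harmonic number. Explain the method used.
lim = ln(21/34)

Euler-Maclaurin gives H_m = ln m + γ + 1/(2m) + O(1/m^2). The γ and O(1/m) terms cancel in the difference:
  H_{21n} − H_{34n} = ln(21n) − ln(34n) + O(1/n) = ln(21/34) + O(1/n).
Hence the limit is ln(21/34).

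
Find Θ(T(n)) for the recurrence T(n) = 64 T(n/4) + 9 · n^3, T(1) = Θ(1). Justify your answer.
T(n) = Θ(n^3 log n)

log_4 64 = 3, and f(n) = 9 · n^3 = Θ(n^(log_4 64)). This is Case 2 of the master theorem: T(n) = Θ(f(n) · log n) = Θ(n^3 log n).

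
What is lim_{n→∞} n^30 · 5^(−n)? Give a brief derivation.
lim = 0

Exponentials with base > 1 dominate every fixed polynomial: for any fixed c, n^c / 5^n → 0 as n → ∞ (e.g. by the ratio test, or by writing 5^n = e^(n ln 5) and noting e^(n ln 5) / n^c → ∞). Hence n^30 · 5^(−n) = n^30 / 5^n → 0.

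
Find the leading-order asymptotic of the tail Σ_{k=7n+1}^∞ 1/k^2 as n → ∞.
Σ_{k>7n} 1/k^2 ~ 1/(1 · (7n))

Compare to the integral: ∫_{7n}^∞ x^(−2) dx = [−x^(−1)/1]_{7n}^∞ = 1/((2−1)·(7n)). Euler-Maclaurin then gives
  Σ_{k>7n} 1/k^2 = ∫_{7n}^∞ dx/x^2 − 1/(2·(7n)^2) + O(1/(7n)^3).
(Equivalently this is ζ(2) − Σ_{k≤7n} 1/k^2.)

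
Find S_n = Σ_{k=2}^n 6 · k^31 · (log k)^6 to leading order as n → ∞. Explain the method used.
S_n ~ 3 · n^32 · (log n)^6 / 16

By integral comparison, S_n = ∫_1^n 6 · x^31 · (log x)^6 dx + O(n^31 · (log n)^6). For the integral, the leading term of ∫_1^n x^31 (log x)^6 dx is n^32/32 · (log n)^6 (by repeated integration by parts; each step lowers the log-exponent and produces a relatively O(1/log n) correction). Hence S_n ~ 3 · n^32 · (log n)^6 / 16.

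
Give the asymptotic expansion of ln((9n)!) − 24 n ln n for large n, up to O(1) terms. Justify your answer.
ln((9n)!) − 24 n ln n = −15 n ln n + 9(ln 9 − 1) n + (1/2) ln(2π·9n) + O(1/n)

Stirling: ln((9n)!) = 9n ln(9n) − 9n + (1/2) ln(2π·9n) + O(1/n).
Expand 9n ln(9n) = 9n (ln n + ln 9) = 9n ln n + 9n ln 9.
Subtract 24n ln n: leading term is (9 − 24) n ln n = −15 n ln n. The next term is 9n ln 9 − 9n = 9(ln 9 − 1) n. Then the (1/2) ln(2π·9n) correction.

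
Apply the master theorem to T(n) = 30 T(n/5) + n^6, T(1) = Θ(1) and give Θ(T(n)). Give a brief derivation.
T(n) = Θ(n^6)

log_5 30 ≈ 2.113. f(n) = n^6 dominates n^(log_5 30) since 6 > 2.113, and the regularity condition a·f(n/b) = 30·(n/5)^6 = (30/15625)·n^6 ≤ c·f(n) holds with c = 30/15625 ≈ 0.00192 < 1. So this is Case 3: T(n) = Θ(f(n)) = Θ(n^6).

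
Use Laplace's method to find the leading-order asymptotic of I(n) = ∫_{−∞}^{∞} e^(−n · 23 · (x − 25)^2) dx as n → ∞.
I(n) = sqrt(π/(23n))

Here φ(x) = 23 · (x − 25)^2 has its unique minimum at x* = 25 with φ(x*) = 0 and φ''(x*) = 46. Laplace's method gives
  I(n) ~ e^(−n φ(x*)) · sqrt(2π / (n · φ''(x*))) = sqrt(2π / (46n)) = sqrt(π/(23n)).
This is exact: substituting u = (x − 25)·sqrt(23n) gives I(n) = (1/sqrt(23n)) ∫_{−∞}^{∞} e^(−u^2) du = sqrt(π/(23n)).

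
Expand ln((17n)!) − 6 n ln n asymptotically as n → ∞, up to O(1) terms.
ln((17n)!) − 6 n ln n = 11 n ln n + 17(ln 17 − 1) n + (1/2) ln(2π·17n) + O(1/n)

Stirling: ln((17n)!) = 17n ln(17n) − 17n + (1/2) ln(2π·17n) + O(1/n).
Expand 17n ln(17n) = 17n (ln n + ln 17) = 17n ln n + 17n ln 17.
Subtract 6n ln n: leading term is (17 − 6) n ln n = 11 n ln n. The next term is 17n ln 17 − 17n = 17(ln 17 − 1) n. Then the (1/2) ln(2π·17n) correction.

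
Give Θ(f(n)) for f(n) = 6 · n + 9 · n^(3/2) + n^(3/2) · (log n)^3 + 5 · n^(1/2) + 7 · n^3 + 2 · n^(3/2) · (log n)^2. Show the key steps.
f(n) ∈ Θ(n^3)

Compare the terms by growth order. For large n, n^a · (log n)^b dominates n^a' · (log n)^b' iff a > a', or (a = a' and b > b'). Ranking the 6 terms shows the dominant one is 7 · n^3. Hence f(n) ∈ Θ(n^3).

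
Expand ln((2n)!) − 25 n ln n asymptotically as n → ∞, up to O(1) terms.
ln((2n)!) − 25 n ln n = −23 n ln n + 2(ln 2 − 1) n + (1/2) ln(2π·2n) + O(1/n)

Stirling: ln((2n)!) = 2n ln(2n) − 2n + (1/2) ln(2π·2n) + O(1/n).
Expand 2n ln(2n) = 2n (ln n + ln 2) = 2n ln n + 2n ln 2.
Subtract 25n ln n: leading term is (2 − 25) n ln n = −23 n ln n. The next term is 2n ln 2 − 2n = 2(ln 2 − 1) n. Then the (1/2) ln(2π·2n) correction.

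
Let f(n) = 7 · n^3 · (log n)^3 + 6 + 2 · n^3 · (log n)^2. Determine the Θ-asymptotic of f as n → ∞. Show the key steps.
f(n) ∈ Θ(n^3 · (log n)^3)

Compare the terms by growth order. For large n, n^a · (log n)^b dominates n^a' · (log n)^b' iff a > a', or (a = a' and b > b'). Ranking the 3 terms shows the dominant one is 7 · n^3 · (log n)^3. Hence f(n) ∈ Θ(n^3 · (log n)^3).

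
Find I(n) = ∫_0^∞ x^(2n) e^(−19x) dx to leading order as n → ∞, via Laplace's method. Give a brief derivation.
I(n) ~ (sqrt(2π·2n) / 19) · (2n/(19e))^(2n)

Write the integrand as exp(2n ln x − 19x) and set f(x) = 2n ln x − 19x. Then f'(x) = 2n/x − 19 = 0 at x* = 2n/19, and f''(x*) = −2n/x*^2 = −19^2/(2n). Laplace's method (interior maximum) gives
  I(n) ~ e^(f(x*)) · sqrt(2π / |f''(x*)|)
        = exp(2n ln(2n/19) − 2n) · sqrt(2π · 2n / 19^2)
        = (2n/19)^(2n) e^(−2n) · sqrt(2π·2n) / 19
        = (sqrt(2π·2n) / 19) · (2n/(19e))^(2n).
This matches Γ(2n+1)/19^(2n+1) with Stirling applied to Γ.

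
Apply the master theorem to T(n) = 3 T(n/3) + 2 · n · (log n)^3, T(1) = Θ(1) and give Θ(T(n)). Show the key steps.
T(n) = Θ(n · (log n)^4)

Here log_3 3 = 1 and f(n) = 2 · n · (log n)^3 = Θ(n^(log_3 3) · (log n)^3). This is the extended Case 2 of the master theorem (f matches the critical exponent up to log factors), giving T(n) = Θ(n^(log_3 3) · (log n)^(3+1)) = Θ(n · (log n)^4).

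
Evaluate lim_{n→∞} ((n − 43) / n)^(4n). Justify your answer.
lim = e^(−172)

Rewrite as (1 − 43/n)^(4n). By the standard limit (1 + x/n)^n → e^x, we have (1 − 43/n)^n → e^(−43), and raising to the 4th power gives e^(−172).
More precisely, ln[(1 − 43/n)^(4n)] = 4n · ln(1 − 43/n) = 4n · (-43/n + O(1/n^2)) = -172 + O(1/n) → -172.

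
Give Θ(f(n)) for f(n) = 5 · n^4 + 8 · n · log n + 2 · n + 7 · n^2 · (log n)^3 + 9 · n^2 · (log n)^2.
f(n) ∈ Θ(n^4)

Compare the terms by growth order. For large n, n^a · (log n)^b dominates n^a' · (log n)^b' iff a > a', or (a = a' and b > b'). Ranking the 5 terms shows the dominant one is 5 · n^4. Hence f(n) ∈ Θ(n^4).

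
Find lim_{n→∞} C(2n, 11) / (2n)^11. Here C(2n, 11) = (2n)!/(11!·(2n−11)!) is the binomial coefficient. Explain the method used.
lim = 1/11! = 1/39916800

With N = 2n → ∞: C(N, 11) / N^11 = [N(N−1)…(N−10)] / (11! · N^11) = (1/11!) · 1 · (1 − 1/(2n)) · … · (1 − 10/(2n)). Each factor → 1 as N → ∞, so the limit is 1/11! = 1/39916800.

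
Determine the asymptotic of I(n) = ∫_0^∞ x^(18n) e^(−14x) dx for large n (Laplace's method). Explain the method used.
I(n) ~ (sqrt(2π·18n) / 14) · (18n/(14e))^(18n)

Write the integrand as exp(18n ln x − 14x) and set f(x) = 18n ln x − 14x. Then f'(x) = 18n/x − 14 = 0 at x* = 18n/14, and f''(x*) = −18n/x*^2 = −14^2/(18n). Laplace's method (interior maximum) gives
  I(n) ~ e^(f(x*)) · sqrt(2π / |f''(x*)|)
        = exp(18n ln(18n/14) − 18n) · sqrt(2π · 18n / 14^2)
        = (18n/14)^(18n) e^(−18n) · sqrt(2π·18n) / 14
        = (sqrt(2π·18n) / 14) · (18n/(14e))^(18n).
This matches Γ(18n+1)/14^(18n+1) with Stirling applied to Γ.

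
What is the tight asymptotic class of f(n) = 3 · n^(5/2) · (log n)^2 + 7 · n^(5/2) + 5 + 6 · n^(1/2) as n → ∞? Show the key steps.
f(n) ∈ Θ(n^(5/2) · (log n)^2)

Compare the terms by growth order. For large n, n^a · (log n)^b dominates n^a' · (log n)^b' iff a > a', or (a = a' and b > b'). Ranking the 4 terms shows the dominant one is 3 · n^(5/2) · (log n)^2. Hence f(n) ∈ Θ(n^(5/2) · (log n)^2).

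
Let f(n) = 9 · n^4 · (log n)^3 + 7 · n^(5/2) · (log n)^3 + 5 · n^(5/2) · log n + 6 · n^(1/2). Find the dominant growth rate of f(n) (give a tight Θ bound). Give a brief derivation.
f(n) ∈ Θ(n^4 · (log n)^3)

Compare the terms by growth order. For large n, n^a · (log n)^b dominates n^a' · (log n)^b' iff a > a', or (a = a' and b > b'). Ranking the 4 terms shows the dominant one is 9 · n^4 · (log n)^3. Hence f(n) ∈ Θ(n^4 · (log n)^3).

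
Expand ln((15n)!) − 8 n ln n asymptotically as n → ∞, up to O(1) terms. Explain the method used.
ln((15n)!) − 8 n ln n = 7 n ln n + 15(ln 15 − 1) n + (1/2) ln(2π·15n) + O(1/n)

Stirling: ln((15n)!) = 15n ln(15n) − 15n + (1/2) ln(2π·15n) + O(1/n).
Expand 15n ln(15n) = 15n (ln n + ln 15) = 15n ln n + 15n ln 15.
Subtract 8n ln n: leading term is (15 − 8) n ln n = 7 n ln n. The next term is 15n ln 15 − 15n = 15(ln 15 − 1) n. Then the (1/2) ln(2π·15n) correction.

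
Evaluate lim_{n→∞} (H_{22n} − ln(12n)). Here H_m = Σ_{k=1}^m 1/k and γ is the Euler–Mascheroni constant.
lim = ln(11/6) + γ

By Euler-Maclaurin, H_m = ln m + γ + O(1/m). So
  H_{22n} − ln(12n) = ln(22n) + γ − ln(12n) + O(1/n)
                       = ln(22/12) + γ + O(1/n).
Hence the limit is ln(22/12) + γ (= ln(11/6)).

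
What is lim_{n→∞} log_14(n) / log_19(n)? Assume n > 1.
lim = ln(19) / ln(14) = log_14(19)

Change of base: log_14(n) = ln n / ln 14 and log_19(n) = ln n / ln 19. The ratio is (ln n / ln 14) · (ln 19 / ln n) = ln 19 / ln 14, a constant independent of n. So the limit is ln 19 / ln 14 = log_14(19).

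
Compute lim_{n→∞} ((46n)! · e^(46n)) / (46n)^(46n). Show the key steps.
lim = ∞

Stirling: (46n)! ~ sqrt(2π·46n) · (46n/e)^(46n). Hence
  (46n)! · e^(46n) / (46n)^(46n) ~ sqrt(2π·46n) = sqrt(2π·46) · sqrt(n) → ∞.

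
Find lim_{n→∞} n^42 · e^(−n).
lim = 0

Exponentials with base > 1 dominate every fixed polynomial: for any fixed c, n^c / e^n → 0 as n → ∞ (e.g. by the ratio test, or since e^n grows faster than any power of n). Hence n^42 · e^(−n) = n^42 / e^n → 0.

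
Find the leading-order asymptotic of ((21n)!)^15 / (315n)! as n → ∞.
((21n)!)^15/(315n)! ~ ((2π·21n)^(14/2) / sqrt(15)) · 15^(−15·21n)  →  0

Write N = 21n. Stirling: N! ~ sqrt(2π N)(N/e)^N and (15N)! ~ sqrt(2π·15N)·(15N/e)^(15N).
  (N!)^15/(15N)! ~ (2π N)^(15/2) (N/e)^(15N) / [sqrt(2π·15N) (15N/e)^(15N)]
     = (2π N)^(15/2) / sqrt(2π·15N) · (N/(15N))^(15N)
     = (2π N)^((15−1)/2) / sqrt(15) · 15^(−15N).
Since 15^15 > 1, the factor 15^(−15N) decays exponentially, so the ratio → 0. Substituting N = 21n gives the stated form.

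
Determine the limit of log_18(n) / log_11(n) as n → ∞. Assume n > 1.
lim = ln(11) / ln(18) = log_18(11)

Change of base: log_18(n) = ln n / ln 18 and log_11(n) = ln n / ln 11. The ratio is (ln n / ln 18) · (ln 11 / ln n) = ln 11 / ln 18, a constant independent of n. So the limit is ln 11 / ln 18 = log_18(11).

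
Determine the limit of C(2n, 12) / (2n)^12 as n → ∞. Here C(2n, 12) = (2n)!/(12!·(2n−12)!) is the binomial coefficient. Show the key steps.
lim = 1/12! = 1/479001600

With N = 2n → ∞: C(N, 12) / N^12 = [N(N−1)…(N−11)] / (12! · N^12) = (1/12!) · 1 · (1 − 1/(2n)) · … · (1 − 11/(2n)). Each factor → 1 as N → ∞, so the limit is 1/12! = 1/479001600.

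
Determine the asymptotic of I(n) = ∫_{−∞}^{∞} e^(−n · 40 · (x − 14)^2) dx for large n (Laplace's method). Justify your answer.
I(n) = sqrt(π/(40n))

Here φ(x) = 40 · (x − 14)^2 has its unique minimum at x* = 14 with φ(x*) = 0 and φ''(x*) = 80. Laplace's method gives
  I(n) ~ e^(−n φ(x*)) · sqrt(2π / (n · φ''(x*))) = sqrt(2π / (80n)) = sqrt(π/(40n)).
This is exact: substituting u = (x − 14)·sqrt(40n) gives I(n) = (1/sqrt(40n)) ∫_{−∞}^{∞} e^(−u^2) du = sqrt(π/(40n)).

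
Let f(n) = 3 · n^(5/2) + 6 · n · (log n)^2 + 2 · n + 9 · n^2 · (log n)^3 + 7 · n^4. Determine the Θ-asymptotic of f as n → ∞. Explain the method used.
f(n) ∈ Θ(n^4)

Compare the terms by growth order. For large n, n^a · (log n)^b dominates n^a' · (log n)^b' iff a > a', or (a = a' and b > b'). Ranking the 5 terms shows the dominant one is 7 · n^4. Hence f(n) ∈ Θ(n^4).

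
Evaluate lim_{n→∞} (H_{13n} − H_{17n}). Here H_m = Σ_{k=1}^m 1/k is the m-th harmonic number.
lim = ln(13/17)

Euler-Maclaurin gives H_m = ln m + γ + 1/(2m) + O(1/m^2). The γ and O(1/m) terms cancel in the difference:
  H_{13n} − H_{17n} = ln(13n) − ln(17n) + O(1/n) = ln(13/17) + O(1/n).
Hence the limit is ln(13/17).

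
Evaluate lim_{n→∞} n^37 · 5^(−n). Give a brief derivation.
lim = 0

Exponentials with base > 1 dominate every fixed polynomial: for any fixed c, n^c / 5^n → 0 as n → ∞ (e.g. by the ratio test, or by writing 5^n = e^(n ln 5) and noting e^(n ln 5) / n^c → ∞). Hence n^37 · 5^(−n) = n^37 / 5^n → 0.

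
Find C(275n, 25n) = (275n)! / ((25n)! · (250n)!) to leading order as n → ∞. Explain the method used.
C(275n, 25n) ~ (285311670611/10000000000)^(25n) · sqrt(11/(20π·25n))

Write N = 25n. Apply Stirling to each factorial:
  (11N)! ~ sqrt(2π·11N) · (11N/e)^(11N),
  N! ~ sqrt(2π N) · (N/e)^N,
  (10N)! ~ sqrt(2π·10N) · (10N/e)^(10N).
The exponential factors combine to (11N)^(11N) / (N^N · (10N)^(10N)) = 11^(11N)/10^(10N) = (11^11/10^10)^N = (285311670611/10000000000)^N.
The square-root prefactors combine to sqrt(2π·11N) / (sqrt(2π N)·sqrt(2π·10N)) = sqrt(11 / (2π·10·N)) = sqrt(11/(20π·25n)).
Substituting N = 25n: C(275n, 25n) ~ (285311670611/10000000000)^(25n) · sqrt(11/(20π·25n)).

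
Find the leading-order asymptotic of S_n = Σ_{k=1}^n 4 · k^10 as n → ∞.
S_n ~ 4 · n^11 / 11

By integral comparison (Euler-Maclaurin), Σ_{k=1}^n 4 · k^10 = 4 · ∫_0^n x^10 dx + O(n^10) = 4 · n^11/11 + O(n^10). (Equivalently, Faulhaber's formula gives the same leading term.)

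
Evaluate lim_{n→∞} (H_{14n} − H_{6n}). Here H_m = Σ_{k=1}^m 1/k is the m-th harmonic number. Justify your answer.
lim = ln(14/6) = ln(7/3)

Euler-Maclaurin gives H_m = ln m + γ + 1/(2m) + O(1/m^2). The γ and O(1/m) terms cancel in the difference:
  H_{14n} − H_{6n} = ln(14n) − ln(6n) + O(1/n) = ln(14/6) + O(1/n).
Hence the limit is ln(14/6) = ln(7/3).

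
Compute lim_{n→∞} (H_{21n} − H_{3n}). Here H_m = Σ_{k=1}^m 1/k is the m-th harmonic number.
lim = ln(21/3) = ln 7

Euler-Maclaurin gives H_m = ln m + γ + 1/(2m) + O(1/m^2). The γ and O(1/m) terms cancel in the difference:
  H_{21n} − H_{3n} = ln(21n) − ln(3n) + O(1/n) = ln(21/3) + O(1/n).
Hence the limit is ln(21/3) = ln 7.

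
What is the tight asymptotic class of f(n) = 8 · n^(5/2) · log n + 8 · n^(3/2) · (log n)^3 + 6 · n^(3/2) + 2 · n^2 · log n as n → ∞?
f(n) ∈ Θ(n^(5/2) · log n)

Compare the terms by growth order. For large n, n^a · (log n)^b dominates n^a' · (log n)^b' iff a > a', or (a = a' and b > b'). Ranking the 4 terms shows the dominant one is 8 · n^(5/2) · log n. Hence f(n) ∈ Θ(n^(5/2) · log n).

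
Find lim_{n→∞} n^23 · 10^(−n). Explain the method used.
lim = 0

Exponentials with base > 1 dominate every fixed polynomial: for any fixed c, n^c / 10^n → 0 as n → ∞ (e.g. by the ratio test, or by writing 10^n = e^(n ln 10) and noting e^(n ln 10) / n^c → ∞). Hence n^23 · 10^(−n) = n^23 / 10^n → 0.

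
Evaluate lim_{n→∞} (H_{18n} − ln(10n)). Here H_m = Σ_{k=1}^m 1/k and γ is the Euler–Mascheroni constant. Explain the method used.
lim = ln(9/5) + γ

By Euler-Maclaurin, H_m = ln m + γ + O(1/m). So
  H_{18n} − ln(10n) = ln(18n) + γ − ln(10n) + O(1/n)
                       = ln(18/10) + γ + O(1/n).
Hence the limit is ln(18/10) + γ (= ln(9/5)).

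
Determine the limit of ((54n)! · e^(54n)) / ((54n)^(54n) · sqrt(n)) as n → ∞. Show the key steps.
lim = sqrt(2π·54)

Stirling: (54n)! ~ sqrt(2π·54n) · (54n/e)^(54n). Hence
  (54n)! · e^(54n) / (54n)^(54n) ~ sqrt(2π·54n).
Dividing by sqrt(n): sqrt(2π·54n) / sqrt(n) = sqrt(2π·54) · n^((1−1)/2), so the limit is sqrt(2π·54).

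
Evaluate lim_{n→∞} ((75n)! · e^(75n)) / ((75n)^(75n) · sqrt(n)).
lim = sqrt(2π·75)

Stirling: (75n)! ~ sqrt(2π·75n) · (75n/e)^(75n). Hence
  (75n)! · e^(75n) / (75n)^(75n) ~ sqrt(2π·75n).
Dividing by sqrt(n): sqrt(2π·75n) / sqrt(n) = sqrt(2π·75) · n^((1−1)/2), so the limit is sqrt(2π·75).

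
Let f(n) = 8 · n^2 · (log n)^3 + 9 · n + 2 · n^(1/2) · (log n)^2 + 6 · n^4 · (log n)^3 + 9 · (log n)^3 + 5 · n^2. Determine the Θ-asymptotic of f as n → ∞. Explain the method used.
f(n) ∈ Θ(n^4 · (log n)^3)

Compare the terms by growth order. For large n, n^a · (log n)^b dominates n^a' · (log n)^b' iff a > a', or (a = a' and b > b'). Ranking the 6 terms shows the dominant one is 6 · n^4 · (log n)^3. Hence f(n) ∈ Θ(n^4 · (log n)^3).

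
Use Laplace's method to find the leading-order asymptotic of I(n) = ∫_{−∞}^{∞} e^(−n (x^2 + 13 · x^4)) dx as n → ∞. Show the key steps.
I(n) ~ sqrt(π/n)

φ(x) = x^2 + 13 · x^4 has its unique global minimum at x* = 0 (since φ'(x) = 2x + 52x^3 = 0 only at x = 0 for real x with both coefficients positive, and φ → ∞ as |x| → ∞). At x* = 0, φ(0) = 0 and φ''(0) = 2. Laplace's method then gives
  I(n) ~ sqrt(2π / (n · φ''(0))) · e^(−n φ(0)) = sqrt(2π / (2n)) = sqrt(π/n).
The 13 · x^4 term contributes only at subleading order (an O(1/n) relative correction).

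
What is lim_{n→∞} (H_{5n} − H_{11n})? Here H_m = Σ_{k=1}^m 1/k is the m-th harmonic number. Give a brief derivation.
lim = ln(5/11)

Euler-Maclaurin gives H_m = ln m + γ + 1/(2m) + O(1/m^2). The γ and O(1/m) terms cancel in the difference:
  H_{5n} − H_{11n} = ln(5n) − ln(11n) + O(1/n) = ln(5/11) + O(1/n).
Hence the limit is ln(5/11).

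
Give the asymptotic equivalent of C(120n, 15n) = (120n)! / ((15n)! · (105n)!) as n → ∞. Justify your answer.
C(120n, 15n) ~ (16777216/823543)^(15n) · sqrt(4/(7π·15n))

Write N = 15n. Apply Stirling to each factorial:
  (8N)! ~ sqrt(2π·8N) · (8N/e)^(8N),
  N! ~ sqrt(2π N) · (N/e)^N,
  (7N)! ~ sqrt(2π·7N) · (7N/e)^(7N).
The exponential factors combine to (8N)^(8N) / (N^N · (7N)^(7N)) = 8^(8N)/7^(7N) = (8^8/7^7)^N = (16777216/823543)^N.
The square-root prefactors combine to sqrt(2π·8N) / (sqrt(2π N)·sqrt(2π·7N)) = sqrt(8 / (2π·7·N)) = sqrt(4/(7π·15n)).
Substituting N = 15n: C(120n, 15n) ~ (16777216/823543)^(15n) · sqrt(4/(7π·15n)).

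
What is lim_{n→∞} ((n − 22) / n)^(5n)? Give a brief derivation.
lim = e^(−110)

Rewrite as (1 − 22/n)^(5n). By the standard limit (1 + x/n)^n → e^x, we have (1 − 22/n)^n → e^(−22), and raising to the 5th power gives e^(−110).
More precisely, ln[(1 − 22/n)^(5n)] = 5n · ln(1 − 22/n) = 5n · (-22/n + O(1/n^2)) = -110 + O(1/n) → -110.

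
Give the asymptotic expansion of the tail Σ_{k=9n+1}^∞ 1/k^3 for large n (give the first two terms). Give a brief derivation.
Σ_{k>9n} 1/k^3 = 1/(2 · (9n)^2) − 1/(2 · (9n)^3) + O(1/(9n)^4)

Compare to the integral: ∫_{9n}^∞ x^(−3) dx = [−x^(−2)/2]_{9n}^∞ = 1/((3−1)·(9n)^2). The Euler-Maclaurin correction adds −f(9n)/2 = −1/(2·(9n)^3). Euler-Maclaurin then gives
  Σ_{k>9n} 1/k^3 = ∫_{9n}^∞ dx/x^3 − 1/(2·(9n)^3) + O(1/(9n)^4).
(Equivalently this is ζ(3) − Σ_{k≤9n} 1/k^3.)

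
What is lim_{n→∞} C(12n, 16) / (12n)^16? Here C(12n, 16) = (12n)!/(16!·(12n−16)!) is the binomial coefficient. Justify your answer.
lim = 1/16! = 1/20922789888000

With N = 12n → ∞: C(N, 16) / N^16 = [N(N−1)…(N−15)] / (16! · N^16) = (1/16!) · 1 · (1 − 1/(12n)) · … · (1 − 15/(12n)). Each factor → 1 as N → ∞, so the limit is 1/16! = 1/20922789888000.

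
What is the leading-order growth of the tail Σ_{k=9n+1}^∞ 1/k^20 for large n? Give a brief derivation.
Σ_{k>9n} 1/k^20 ~ 1/(19 · (9n)^19)

Compare to the integral: ∫_{9n}^∞ x^(−20) dx = [−x^(−19)/19]_{9n}^∞ = 1/((20−1)·(9n)^19). Euler-Maclaurin then gives
  Σ_{k>9n} 1/k^20 = ∫_{9n}^∞ dx/x^20 − 1/(2·(9n)^20) + O(1/(9n)^21).
(Equivalently this is ζ(20) − Σ_{k≤9n} 1/k^20.)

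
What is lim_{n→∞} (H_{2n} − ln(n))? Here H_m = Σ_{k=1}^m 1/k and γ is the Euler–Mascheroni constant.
lim = ln 2 + γ

By Euler-Maclaurin, H_m = ln m + γ + O(1/m). So
  H_{2n} − ln(n) = ln(2n) + γ − ln(n) + O(1/n)
                       = ln(2/1) + γ + O(1/n).
Hence the limit is ln(2/1) + γ.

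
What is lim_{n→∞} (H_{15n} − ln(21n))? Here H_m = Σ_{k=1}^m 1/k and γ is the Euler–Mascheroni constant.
lim = ln(5/7) + γ

By Euler-Maclaurin, H_m = ln m + γ + O(1/m). So
  H_{15n} − ln(21n) = ln(15n) + γ − ln(21n) + O(1/n)
                       = ln(15/21) + γ + O(1/n).
Hence the limit is ln(15/21) + γ (= ln(5/7)).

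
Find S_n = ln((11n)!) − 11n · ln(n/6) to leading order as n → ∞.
S_n ~ 11n · (ln 66 − 1) + O(ln n)

Stirling: ln((11n)!) = 11n ln(11n) − 11n + O(ln n).
  S_n = 11n ln(11n) − 11n − 11n ln(n/6) + O(ln n)
      = 11n ln(11n) − 11n ln n + 11n ln 6 − 11n + O(ln n)
      = 11n ln 11 + 11n ln 6 − 11n + O(ln n)
      = 11n (ln 66 − 1) + O(ln n).
Numerically ln(66) − 1 ≈ 3.1897.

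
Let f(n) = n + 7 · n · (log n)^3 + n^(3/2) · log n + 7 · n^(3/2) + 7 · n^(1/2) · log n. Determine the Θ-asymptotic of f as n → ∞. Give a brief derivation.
f(n) ∈ Θ(n^(3/2) · log n)

Compare the terms by growth order. For large n, n^a · (log n)^b dominates n^a' · (log n)^b' iff a > a', or (a = a' and b > b'). Ranking the 5 terms shows the dominant one is n^(3/2) · log n. Hence f(n) ∈ Θ(n^(3/2) · log n).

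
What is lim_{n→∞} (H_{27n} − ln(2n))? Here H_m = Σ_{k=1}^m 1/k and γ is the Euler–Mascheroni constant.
lim = ln(27/2) + γ

By Euler-Maclaurin, H_m = ln m + γ + O(1/m). So
  H_{27n} − ln(2n) = ln(27n) + γ − ln(2n) + O(1/n)
                       = ln(27/2) + γ + O(1/n).
Hence the limit is ln(27/2) + γ.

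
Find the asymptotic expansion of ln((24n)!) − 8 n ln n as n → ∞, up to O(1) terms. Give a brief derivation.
ln((24n)!) − 8 n ln n = 16 n ln n + 24(ln 24 − 1) n + (1/2) ln(2π·24n) + O(1/n)

Stirling: ln((24n)!) = 24n ln(24n) − 24n + (1/2) ln(2π·24n) + O(1/n).
Expand 24n ln(24n) = 24n (ln n + ln 24) = 24n ln n + 24n ln 24.
Subtract 8n ln n: leading term is (24 − 8) n ln n = 16 n ln n. The next term is 24n ln 24 − 24n = 24(ln 24 − 1) n. Then the (1/2) ln(2π·24n) correction.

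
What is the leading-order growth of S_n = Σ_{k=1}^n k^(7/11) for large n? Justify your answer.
S_n ~ (11/18) · n^(18/11)

Integral comparison: Σ_{k=1}^n k^(7/11) = ∫_0^n x^(7/11) dx + O(n^(7/11)). The integral is n^(1 + 7/11) / (1 + 7/11) = n^((7+11)/11) / ((7+11)/11) = (11/18) · n^(18/11).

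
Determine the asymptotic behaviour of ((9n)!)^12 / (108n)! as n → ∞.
((9n)!)^12/(108n)! ~ ((2π·9n)^(11/2) / sqrt(12)) · 12^(−12·9n)  →  0

Write N = 9n. Stirling: N! ~ sqrt(2π N)(N/e)^N and (12N)! ~ sqrt(2π·12N)·(12N/e)^(12N).
  (N!)^12/(12N)! ~ (2π N)^(12/2) (N/e)^(12N) / [sqrt(2π·12N) (12N/e)^(12N)]
     = (2π N)^(12/2) / sqrt(2π·12N) · (N/(12N))^(12N)
     = (2π N)^((12−1)/2) / sqrt(12) · 12^(−12N).
Since 12^12 > 1, the factor 12^(−12N) decays exponentially, so the ratio → 0. Substituting N = 9n gives the stated form.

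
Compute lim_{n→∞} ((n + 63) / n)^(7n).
lim = e^441

Rewrite as (1 + 63/n)^(7n). By the standard limit (1 + x/n)^n → e^x, we have (1 + 63/n)^n → e^63, and raising to the 7th power gives e^441.
More precisely, ln[(1 + 63/n)^(7n)] = 7n · ln(1 + 63/n) = 7n · (63/n + O(1/n^2)) = 441 + O(1/n) → 441.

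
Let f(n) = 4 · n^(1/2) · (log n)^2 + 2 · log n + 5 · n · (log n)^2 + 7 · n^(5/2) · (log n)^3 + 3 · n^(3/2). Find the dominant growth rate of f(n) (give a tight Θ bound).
f(n) ∈ Θ(n^(5/2) · (log n)^3)

Compare the terms by growth order. For large n, n^a · (log n)^b dominates n^a' · (log n)^b' iff a > a', or (a = a' and b > b'). Ranking the 5 terms shows the dominant one is 7 · n^(5/2) · (log n)^3. Hence f(n) ∈ Θ(n^(5/2) · (log n)^3).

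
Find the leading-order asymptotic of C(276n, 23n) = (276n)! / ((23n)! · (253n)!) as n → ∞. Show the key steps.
C(276n, 23n) ~ (8916100448256/285311670611)^(23n) · sqrt(6/(11π·23n))

Write N = 23n. Apply Stirling to each factorial:
  (12N)! ~ sqrt(2π·12N) · (12N/e)^(12N),
  N! ~ sqrt(2π N) · (N/e)^N,
  (11N)! ~ sqrt(2π·11N) · (11N/e)^(11N).
The exponential factors combine to (12N)^(12N) / (N^N · (11N)^(11N)) = 12^(12N)/11^(11N) = (12^12/11^11)^N = (8916100448256/285311670611)^N.
The square-root prefactors combine to sqrt(2π·12N) / (sqrt(2π N)·sqrt(2π·11N)) = sqrt(12 / (2π·11·N)) = sqrt(6/(11π·23n)).
Substituting N = 23n: C(276n, 23n) ~ (8916100448256/285311670611)^(23n) · sqrt(6/(11π·23n)).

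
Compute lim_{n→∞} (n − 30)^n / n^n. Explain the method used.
lim = e^(−30)

Rewrite as (1 − 30/n)^(n). By the standard limit (1 + x/n)^n → e^x, we have (1 − 30/n)^n → e^(−30), and raising to the 1st power gives e^(−30).
More precisely, ln[(1 − 30/n)^(n)] = n · ln(1 − 30/n) = n · (-30/n + O(1/n^2)) = -30 + O(1/n) → -30.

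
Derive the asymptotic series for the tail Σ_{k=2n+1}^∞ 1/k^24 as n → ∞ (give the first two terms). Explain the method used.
Σ_{k>2n} 1/k^24 = 1/(23 · (2n)^23) − 1/(2 · (2n)^24) + O(1/(2n)^25)

Compare to the integral: ∫_{2n}^∞ x^(−24) dx = [−x^(−23)/23]_{2n}^∞ = 1/((24−1)·(2n)^23). The Euler-Maclaurin correction adds −f(2n)/2 = −1/(2·(2n)^24). Euler-Maclaurin then gives
  Σ_{k>2n} 1/k^24 = ∫_{2n}^∞ dx/x^24 − 1/(2·(2n)^24) + O(1/(2n)^25).
(Equivalently this is ζ(24) − Σ_{k≤2n} 1/k^24.)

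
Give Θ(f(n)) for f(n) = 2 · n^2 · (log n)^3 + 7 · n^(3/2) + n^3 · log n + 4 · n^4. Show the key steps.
f(n) ∈ Θ(n^4)

Compare the terms by growth order. For large n, n^a · (log n)^b dominates n^a' · (log n)^b' iff a > a', or (a = a' and b > b'). Ranking the 4 terms shows the dominant one is 4 · n^4. Hence f(n) ∈ Θ(n^4).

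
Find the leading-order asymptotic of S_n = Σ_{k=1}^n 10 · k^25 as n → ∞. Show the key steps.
S_n ~ 5 · n^26 / 13

By integral comparison (Euler-Maclaurin), Σ_{k=1}^n 10 · k^25 = 10 · ∫_0^n x^25 dx + O(n^25) = 10 · n^26/26 = 5 · n^26 / 13 + O(n^25). (Equivalently, Faulhaber's formula gives the same leading term.)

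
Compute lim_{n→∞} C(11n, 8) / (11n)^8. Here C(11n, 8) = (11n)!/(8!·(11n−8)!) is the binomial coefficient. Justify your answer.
lim = 1/8! = 1/40320

With N = 11n → ∞: C(N, 8) / N^8 = [N(N−1)…(N−7)] / (8! · N^8) = (1/8!) · 1 · (1 − 1/(11n)) · … · (1 − 7/(11n)). Each factor → 1 as N → ∞, so the limit is 1/8! = 1/40320.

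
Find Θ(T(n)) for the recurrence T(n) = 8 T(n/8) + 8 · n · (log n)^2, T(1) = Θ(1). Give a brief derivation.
T(n) = Θ(n · (log n)^3)

Here log_8 8 = 1 and f(n) = 8 · n · (log n)^2 = Θ(n^(log_8 8) · (log n)^2). This is the extended Case 2 of the master theorem (f matches the critical exponent up to log factors), giving T(n) = Θ(n^(log_8 8) · (log n)^(2+1)) = Θ(n · (log n)^3).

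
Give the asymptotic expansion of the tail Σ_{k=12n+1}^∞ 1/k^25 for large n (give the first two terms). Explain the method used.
Σ_{k>12n} 1/k^25 = 1/(24 · (12n)^24) − 1/(2 · (12n)^25) + O(1/(12n)^26)

Compare to the integral: ∫_{12n}^∞ x^(−25) dx = [−x^(−24)/24]_{12n}^∞ = 1/((25−1)·(12n)^24). The Euler-Maclaurin correction adds −f(12n)/2 = −1/(2·(12n)^25). Euler-Maclaurin then gives
  Σ_{k>12n} 1/k^25 = ∫_{12n}^∞ dx/x^25 − 1/(2·(12n)^25) + O(1/(12n)^26).
(Equivalently this is ζ(25) − Σ_{k≤12n} 1/k^25.)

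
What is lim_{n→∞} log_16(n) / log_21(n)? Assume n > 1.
lim = ln(21) / ln(16) = log_16(21)

Change of base: log_16(n) = ln n / ln 16 and log_21(n) = ln n / ln 21. The ratio is (ln n / ln 16) · (ln 21 / ln n) = ln 21 / ln 16, a constant independent of n. So the limit is ln 21 / ln 16 = log_16(21).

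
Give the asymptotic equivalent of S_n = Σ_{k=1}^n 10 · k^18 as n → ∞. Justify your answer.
S_n ~ 10 · n^19 / 19

By integral comparison (Euler-Maclaurin), Σ_{k=1}^n 10 · k^18 = 10 · ∫_0^n x^18 dx + O(n^18) = 10 · n^19/19 + O(n^18). (Equivalently, Faulhaber's formula gives the same leading term.)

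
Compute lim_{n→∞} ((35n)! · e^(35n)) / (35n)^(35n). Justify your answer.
lim = ∞

Stirling: (35n)! ~ sqrt(2π·35n) · (35n/e)^(35n). Hence
  (35n)! · e^(35n) / (35n)^(35n) ~ sqrt(2π·35n) = sqrt(2π·35) · sqrt(n) → ∞.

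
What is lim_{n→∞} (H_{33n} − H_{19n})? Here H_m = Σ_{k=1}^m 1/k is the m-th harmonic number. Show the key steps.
lim = ln(33/19)

Euler-Maclaurin gives H_m = ln m + γ + 1/(2m) + O(1/m^2). The γ and O(1/m) terms cancel in the difference:
  H_{33n} − H_{19n} = ln(33n) − ln(19n) + O(1/n) = ln(33/19) + O(1/n).
Hence the limit is ln(33/19).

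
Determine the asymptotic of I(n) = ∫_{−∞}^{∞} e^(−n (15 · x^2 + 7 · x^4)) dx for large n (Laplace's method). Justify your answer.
I(n) ~ sqrt(π/(15n))

φ(x) = 15 · x^2 + 7 · x^4 has its unique global minimum at x* = 0 (since φ'(x) = 30x + 28x^3 = 0 only at x = 0 for real x with both coefficients positive, and φ → ∞ as |x| → ∞). At x* = 0, φ(0) = 0 and φ''(0) = 30. Laplace's method then gives
  I(n) ~ sqrt(2π / (n · φ''(0))) · e^(−n φ(0)) = sqrt(2π / (30n)) = sqrt(π/(15n)).
The 7 · x^4 term contributes only at subleading order (an O(1/n) relative correction).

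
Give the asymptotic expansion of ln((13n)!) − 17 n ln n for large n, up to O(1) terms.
ln((13n)!) − 17 n ln n = −4 n ln n + 13(ln 13 − 1) n + (1/2) ln(2π·13n) + O(1/n)

Stirling: ln((13n)!) = 13n ln(13n) − 13n + (1/2) ln(2π·13n) + O(1/n).
Expand 13n ln(13n) = 13n (ln n + ln 13) = 13n ln n + 13n ln 13.
Subtract 17n ln n: leading term is (13 − 17) n ln n = −4 n ln n. The next term is 13n ln 13 − 13n = 13(ln 13 − 1) n. Then the (1/2) ln(2π·13n) correction.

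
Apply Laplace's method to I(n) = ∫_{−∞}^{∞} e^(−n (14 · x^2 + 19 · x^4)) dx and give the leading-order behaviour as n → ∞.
I(n) ~ sqrt(π/(14n))

φ(x) = 14 · x^2 + 19 · x^4 has its unique global minimum at x* = 0 (since φ'(x) = 28x + 76x^3 = 0 only at x = 0 for real x with both coefficients positive, and φ → ∞ as |x| → ∞). At x* = 0, φ(0) = 0 and φ''(0) = 28. Laplace's method then gives
  I(n) ~ sqrt(2π / (n · φ''(0))) · e^(−n φ(0)) = sqrt(2π / (28n)) = sqrt(π/(14n)).
The 19 · x^4 term contributes only at subleading order (an O(1/n) relative correction).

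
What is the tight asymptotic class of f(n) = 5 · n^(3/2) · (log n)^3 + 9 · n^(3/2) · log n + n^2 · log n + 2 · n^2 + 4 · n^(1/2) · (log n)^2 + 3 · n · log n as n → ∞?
f(n) ∈ Θ(n^2 · log n)

Compare the terms by growth order. For large n, n^a · (log n)^b dominates n^a' · (log n)^b' iff a > a', or (a = a' and b > b'). Ranking the 6 terms shows the dominant one is n^2 · log n. Hence f(n) ∈ Θ(n^2 · log n).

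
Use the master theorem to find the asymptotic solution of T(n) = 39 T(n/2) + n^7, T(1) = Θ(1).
T(n) = Θ(n^7)

log_2 39 ≈ 5.285. f(n) = n^7 dominates n^(log_2 39) since 7 > 5.285, and the regularity condition a·f(n/b) = 39·(n/2)^7 = (39/128)·n^7 ≤ c·f(n) holds with c = 39/128 ≈ 0.305 < 1. So this is Case 3: T(n) = Θ(f(n)) = Θ(n^7).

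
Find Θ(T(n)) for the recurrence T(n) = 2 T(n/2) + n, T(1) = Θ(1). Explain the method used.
T(n) = Θ(n log n)

log_2 2 = 1, and f(n) = n = Θ(n^(log_2 2)). This is Case 2 of the master theorem: T(n) = Θ(f(n) · log n) = Θ(n log n).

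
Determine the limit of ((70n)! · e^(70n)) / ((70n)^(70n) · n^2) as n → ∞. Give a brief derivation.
lim = 0

Stirling: (70n)! ~ sqrt(2π·70n) · (70n/e)^(70n). Hence
  (70n)! · e^(70n) / (70n)^(70n) ~ sqrt(2π·70n).
Dividing by n^2: sqrt(2π·70n) / n^2 = sqrt(2π·70) · n^((1−4)/2), so the expression behaves like sqrt(2π·70) · n^((1−4)/2) → 0.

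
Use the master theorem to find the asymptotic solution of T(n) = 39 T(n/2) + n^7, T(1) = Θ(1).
T(n) = Θ(n^7)

log_2 39 ≈ 5.285. f(n) = n^7 dominates n^(log_2 39) since 7 > 5.285, and the regularity condition a·f(n/b) = 39·(n/2)^7 = (39/128)·n^7 ≤ c·f(n) holds with c = 39/128 ≈ 0.305 < 1. So this is Case 3: T(n) = Θ(f(n)) = Θ(n^7).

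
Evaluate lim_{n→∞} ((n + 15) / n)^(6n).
lim = e^90

Rewrite as (1 + 15/n)^(6n). By the standard limit (1 + x/n)^n → e^x, we have (1 + 15/n)^n → e^15, and raising to the 6th power gives e^90.
More precisely, ln[(1 + 15/n)^(6n)] = 6n · ln(1 + 15/n) = 6n · (15/n + O(1/n^2)) = 90 + O(1/n) → 90.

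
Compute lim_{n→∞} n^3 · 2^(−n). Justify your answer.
lim = 0

Exponentials with base > 1 dominate every fixed polynomial: for any fixed c, n^c / 2^n → 0 as n → ∞ (e.g. by the ratio test, or by writing 2^n = e^(n ln 2) and noting e^(n ln 2) / n^c → ∞). Hence n^3 · 2^(−n) = n^3 / 2^n → 0.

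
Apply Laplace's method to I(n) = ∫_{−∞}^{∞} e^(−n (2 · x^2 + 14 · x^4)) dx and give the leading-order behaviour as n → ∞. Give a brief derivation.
I(n) ~ sqrt(π/(2n))

φ(x) = 2 · x^2 + 14 · x^4 has its unique global minimum at x* = 0 (since φ'(x) = 4x + 56x^3 = 0 only at x = 0 for real x with both coefficients positive, and φ → ∞ as |x| → ∞). At x* = 0, φ(0) = 0 and φ''(0) = 4. Laplace's method then gives
  I(n) ~ sqrt(2π / (n · φ''(0))) · e^(−n φ(0)) = sqrt(2π / (4n)) = sqrt(π/(2n)).
The 14 · x^4 term contributes only at subleading order (an O(1/n) relative correction).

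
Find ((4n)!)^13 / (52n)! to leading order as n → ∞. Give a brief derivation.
((4n)!)^13/(52n)! ~ ((2π·4n)^(12/2) / sqrt(13)) · 13^(−13·4n)  →  0

Write N = 4n. Stirling: N! ~ sqrt(2π N)(N/e)^N and (13N)! ~ sqrt(2π·13N)·(13N/e)^(13N).
  (N!)^13/(13N)! ~ (2π N)^(13/2) (N/e)^(13N) / [sqrt(2π·13N) (13N/e)^(13N)]
     = (2π N)^(13/2) / sqrt(2π·13N) · (N/(13N))^(13N)
     = (2π N)^((13−1)/2) / sqrt(13) · 13^(−13N).
Since 13^13 > 1, the factor 13^(−13N) decays exponentially, so the ratio → 0. Substituting N = 4n gives the stated form.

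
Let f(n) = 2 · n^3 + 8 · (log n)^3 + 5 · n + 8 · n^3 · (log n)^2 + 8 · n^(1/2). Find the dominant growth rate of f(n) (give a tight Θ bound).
f(n) ∈ Θ(n^3 · (log n)^2)

Compare the terms by growth order. For large n, n^a · (log n)^b dominates n^a' · (log n)^b' iff a > a', or (a = a' and b > b'). Ranking the 5 terms shows the dominant one is 8 · n^3 · (log n)^2. Hence f(n) ∈ Θ(n^3 · (log n)^2).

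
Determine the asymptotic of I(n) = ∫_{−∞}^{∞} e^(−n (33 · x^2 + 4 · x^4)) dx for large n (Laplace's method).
I(n) ~ sqrt(π/(33n))

φ(x) = 33 · x^2 + 4 · x^4 has its unique global minimum at x* = 0 (since φ'(x) = 66x + 16x^3 = 0 only at x = 0 for real x with both coefficients positive, and φ → ∞ as |x| → ∞). At x* = 0, φ(0) = 0 and φ''(0) = 66. Laplace's method then gives
  I(n) ~ sqrt(2π / (n · φ''(0))) · e^(−n φ(0)) = sqrt(2π / (66n)) = sqrt(π/(33n)).
The 4 · x^4 term contributes only at subleading order (an O(1/n) relative correction).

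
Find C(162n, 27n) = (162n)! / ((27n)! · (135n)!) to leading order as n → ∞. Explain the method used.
C(162n, 27n) ~ (46656/3125)^(27n) · sqrt(3/(5π·27n))

Write N = 27n. Apply Stirling to each factorial:
  (6N)! ~ sqrt(2π·6N) · (6N/e)^(6N),
  N! ~ sqrt(2π N) · (N/e)^N,
  (5N)! ~ sqrt(2π·5N) · (5N/e)^(5N).
The exponential factors combine to (6N)^(6N) / (N^N · (5N)^(5N)) = 6^(6N)/5^(5N) = (6^6/5^5)^N = (46656/3125)^N.
The square-root prefactors combine to sqrt(2π·6N) / (sqrt(2π N)·sqrt(2π·5N)) = sqrt(6 / (2π·5·N)) = sqrt(3/(5π·27n)).
Substituting N = 27n: C(162n, 27n) ~ (46656/3125)^(27n) · sqrt(3/(5π·27n)).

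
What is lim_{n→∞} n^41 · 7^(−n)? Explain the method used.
lim = 0

Exponentials with base > 1 dominate every fixed polynomial: for any fixed c, n^c / 7^n → 0 as n → ∞ (e.g. by the ratio test, or by writing 7^n = e^(n ln 7) and noting e^(n ln 7) / n^c → ∞). Hence n^41 · 7^(−n) = n^41 / 7^n → 0.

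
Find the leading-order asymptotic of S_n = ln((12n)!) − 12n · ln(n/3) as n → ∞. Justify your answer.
S_n ~ 12n · (ln 36 − 1) + O(ln n)

Stirling: ln((12n)!) = 12n ln(12n) − 12n + O(ln n).
  S_n = 12n ln(12n) − 12n − 12n ln(n/3) + O(ln n)
      = 12n ln(12n) − 12n ln n + 12n ln 3 − 12n + O(ln n)
      = 12n ln 12 + 12n ln 3 − 12n + O(ln n)
      = 12n (ln 36 − 1) + O(ln n).
Numerically ln(36) − 1 ≈ 2.5835.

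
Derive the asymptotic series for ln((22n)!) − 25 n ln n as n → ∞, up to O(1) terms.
ln((22n)!) − 25 n ln n = −3 n ln n + 22(ln 22 − 1) n + (1/2) ln(2π·22n) + O(1/n)

Stirling: ln((22n)!) = 22n ln(22n) − 22n + (1/2) ln(2π·22n) + O(1/n).
Expand 22n ln(22n) = 22n (ln n + ln 22) = 22n ln n + 22n ln 22.
Subtract 25n ln n: leading term is (22 − 25) n ln n = −3 n ln n. The next term is 22n ln 22 − 22n = 22(ln 22 − 1) n. Then the (1/2) ln(2π·22n) correction.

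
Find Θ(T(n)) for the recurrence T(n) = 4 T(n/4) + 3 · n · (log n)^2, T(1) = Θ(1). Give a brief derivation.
T(n) = Θ(n · (log n)^3)

Here log_4 4 = 1 and f(n) = 3 · n · (log n)^2 = Θ(n^(log_4 4) · (log n)^2). This is the extended Case 2 of the master theorem (f matches the critical exponent up to log factors), giving T(n) = Θ(n^(log_4 4) · (log n)^(2+1)) = Θ(n · (log n)^3).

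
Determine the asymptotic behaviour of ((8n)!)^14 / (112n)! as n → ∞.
((8n)!)^14/(112n)! ~ ((2π·8n)^(13/2) / sqrt(14)) · 14^(−14·8n)  →  0

Write N = 8n. Stirling: N! ~ sqrt(2π N)(N/e)^N and (14N)! ~ sqrt(2π·14N)·(14N/e)^(14N).
  (N!)^14/(14N)! ~ (2π N)^(14/2) (N/e)^(14N) / [sqrt(2π·14N) (14N/e)^(14N)]
     = (2π N)^(14/2) / sqrt(2π·14N) · (N/(14N))^(14N)
     = (2π N)^((14−1)/2) / sqrt(14) · 14^(−14N).
Since 14^14 > 1, the factor 14^(−14N) decays exponentially, so the ratio → 0. Substituting N = 8n gives the stated form.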